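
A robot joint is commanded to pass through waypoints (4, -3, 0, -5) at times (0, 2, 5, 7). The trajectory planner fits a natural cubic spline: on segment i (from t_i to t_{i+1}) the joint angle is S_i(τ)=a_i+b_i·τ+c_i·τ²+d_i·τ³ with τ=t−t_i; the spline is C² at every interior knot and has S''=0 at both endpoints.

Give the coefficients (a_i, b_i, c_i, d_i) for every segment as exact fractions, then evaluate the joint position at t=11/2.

  seg 0: a=4 b=-859/182 c=0 d=111/364
  seg 1: a=-3 b=-193/182 c=333/182 d=-8/21
  seg 2: a=0 b=-67/182 c=-291/182 d=97/364
S(11/2) = -229/416

Δ: Δ0=-7/2, Δ1=1, Δ2=-5/2
row 1: diag=10, rhs=27; c'=3/10, d'=27/10
row 2: denom=10−3·3/10=91/10; d'=(-21−3·27/10)/(91/10)=-291/91
back: M2=-291/91
back: M1=27/10−3/10·-291/91=333/91
M: M0=0, M1=333/91, M2=-291/91, M3=0
seg 0: a=4, c=M0/2=0, d=(M1−M0)/(6·2)=111/364, b=Δ0−h0·(2M0+M1)/6=-859/182
seg 1: a=-3, c=M1/2=333/182, d=(M2−M1)/(6·3)=-8/21, b=Δ1−h1·(2M1+M2)/6=-193/182
seg 2: a=0, c=M2/2=-291/182, d=(M3−M2)/(6·2)=97/364, b=Δ2−h2·(2M2+M3)/6=-67/182
t_q=11/2 → seg 2, τ=1/2; S=0+-67/182·τ+-291/182·τ²+97/364·τ³=-229/416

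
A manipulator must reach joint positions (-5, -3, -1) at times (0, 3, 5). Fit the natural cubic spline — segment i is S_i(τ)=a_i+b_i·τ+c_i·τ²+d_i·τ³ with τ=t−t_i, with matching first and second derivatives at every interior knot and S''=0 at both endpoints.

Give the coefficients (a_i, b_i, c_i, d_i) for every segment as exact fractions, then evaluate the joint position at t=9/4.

Δ: Δ0=2/3, Δ1=1
row 1: diag=10, rhs=2; c'=1/5, d'=1/5
back: M1=1/5
M: M0=0, M1=1/5, M2=0
seg 0: a=-5, c=M0/2=0, d=(M1−M0)/(6·3)=1/90, b=Δ0−h0·(2M0+M1)/6=17/30
seg 1: a=-3, c=M1/2=1/10, d=(M2−M1)/(6·2)=-1/60, b=Δ1−h1·(2M1+M2)/6=13/15
t_q=9/4 → seg 0, τ=9/4; S=-5+17/30·τ+0·τ²+1/90·τ³=-2303/640

  seg 0: a=-5 b=17/30 c=0 d=1/90
  seg 1: a=-3 b=13/15 c=1/10 d=-1/60
S(9/4) = -2303/640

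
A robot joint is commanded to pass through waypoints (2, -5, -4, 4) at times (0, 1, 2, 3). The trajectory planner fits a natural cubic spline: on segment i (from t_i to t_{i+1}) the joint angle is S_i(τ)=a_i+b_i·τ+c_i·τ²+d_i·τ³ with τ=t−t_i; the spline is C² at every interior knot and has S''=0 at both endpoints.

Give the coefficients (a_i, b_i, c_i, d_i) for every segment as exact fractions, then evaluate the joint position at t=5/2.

  seg 0: a=2 b=-26/3 c=0 d=5/3
  seg 1: a=-5 b=-11/3 c=5 d=-1/3
  seg 2: a=-4 b=16/3 c=4 d=-4/3
S(5/2) = -1/2

Δ: Δ0=-7, Δ1=1, Δ2=8
row 1: diag=4, rhs=48; c'=1/4, d'=12
row 2: denom=4−1·1/4=15/4; d'=(42−1·12)/(15/4)=8
back: M2=8
back: M1=12−1/4·8=10
M: M0=0, M1=10, M2=8, M3=0
seg 0: a=2, c=M0/2=0, d=(M1−M0)/(6·1)=5/3, b=Δ0−h0·(2M0+M1)/6=-26/3
seg 1: a=-5, c=M1/2=5, d=(M2−M1)/(6·1)=-1/3, b=Δ1−h1·(2M1+M2)/6=-11/3
seg 2: a=-4, c=M2/2=4, d=(M3−M2)/(6·1)=-4/3, b=Δ2−h2·(2M2+M3)/6=16/3
t_q=5/2 → seg 2, τ=1/2; S=-4+16/3·τ+4·τ²+-4/3·τ³=-1/2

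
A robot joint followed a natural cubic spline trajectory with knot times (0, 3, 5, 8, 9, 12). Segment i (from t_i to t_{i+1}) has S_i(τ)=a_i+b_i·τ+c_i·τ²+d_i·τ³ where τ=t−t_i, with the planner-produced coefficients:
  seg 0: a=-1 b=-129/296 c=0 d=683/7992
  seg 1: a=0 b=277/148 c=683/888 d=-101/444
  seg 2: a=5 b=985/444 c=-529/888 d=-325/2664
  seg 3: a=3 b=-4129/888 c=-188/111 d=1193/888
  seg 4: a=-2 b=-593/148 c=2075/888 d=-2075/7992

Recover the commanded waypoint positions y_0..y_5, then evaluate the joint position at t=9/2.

y_0=-1 y_1=0 y_2=5 y_3=3 y_4=-2 y_5=0
S(9/2) = 279/74

y_0 = S_0(0) = a_0 = -1
y_1 = S_1(0) = a_1 = 0
y_2 = S_2(0) = a_2 = 5
y_3 = S_3(0) = a_3 = 3
y_4 = S_4(0) = a_4 = -2
y_5 = S_4(3) = 0
t_q=9/2 is in segment 1 (τ=3/2); S_1(τ)=279/74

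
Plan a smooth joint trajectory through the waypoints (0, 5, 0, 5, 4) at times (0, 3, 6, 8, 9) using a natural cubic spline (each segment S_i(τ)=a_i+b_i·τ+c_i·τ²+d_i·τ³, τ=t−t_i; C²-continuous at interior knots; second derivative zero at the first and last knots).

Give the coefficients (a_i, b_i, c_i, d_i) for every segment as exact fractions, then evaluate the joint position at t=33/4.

  seg 0: a=0 b=313/103 c=0 d=-424/2781
  seg 1: a=5 b=-111/103 c=-424/309 d=1090/2781
  seg 2: a=0 b=131/103 c=222/103 d=-635/824
  seg 3: a=5 b=133/206 c=-1017/412 d=339/412
S(33/4) = 132367/26368

Δ: Δ0=5/3, Δ1=-5/3, Δ2=5/2, Δ3=-1
row 1: diag=12, rhs=-20; c'=1/4, d'=-5/3
row 2: denom=10−3·1/4=37/4; d'=(25−3·-5/3)/(37/4)=120/37
row 3: denom=6−2·8/37=206/37; d'=(-21−2·120/37)/(206/37)=-1017/206
back: M3=-1017/206
back: M2=120/37−8/37·-1017/206=444/103
back: M1=-5/3−1/4·444/103=-848/309
M: M0=0, M1=-848/309, M2=444/103, M3=-1017/206, M4=0
seg 0: a=0, c=M0/2=0, d=(M1−M0)/(6·3)=-424/2781, b=Δ0−h0·(2M0+M1)/6=313/103
seg 1: a=5, c=M1/2=-424/309, d=(M2−M1)/(6·3)=1090/2781, b=Δ1−h1·(2M1+M2)/6=-111/103
seg 2: a=0, c=M2/2=222/103, d=(M3−M2)/(6·2)=-635/824, b=Δ2−h2·(2M2+M3)/6=131/103
seg 3: a=5, c=M3/2=-1017/412, d=(M4−M3)/(6·1)=339/412, b=Δ3−h3·(2M3+M4)/6=133/206
t_q=33/4 → seg 3, τ=1/4; S=5+133/206·τ+-1017/412·τ²+339/412·τ³=132367/26368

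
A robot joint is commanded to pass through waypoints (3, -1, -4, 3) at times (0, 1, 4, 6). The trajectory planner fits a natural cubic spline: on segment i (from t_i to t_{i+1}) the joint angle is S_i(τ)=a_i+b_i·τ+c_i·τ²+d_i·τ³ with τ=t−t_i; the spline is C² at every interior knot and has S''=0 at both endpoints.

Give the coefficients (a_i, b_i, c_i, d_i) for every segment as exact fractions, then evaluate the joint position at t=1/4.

Δ: Δ0=-4, Δ1=-1, Δ2=7/2
row 1: diag=8, rhs=18; c'=3/8, d'=9/4
row 2: denom=10−3·3/8=71/8; d'=(27−3·9/4)/(71/8)=162/71
back: M2=162/71
back: M1=9/4−3/8·162/71=99/71
M: M0=0, M1=99/71, M2=162/71, M3=0
seg 0: a=3, c=M0/2=0, d=(M1−M0)/(6·1)=33/142, b=Δ0−h0·(2M0+M1)/6=-601/142
seg 1: a=-1, c=M1/2=99/142, d=(M2−M1)/(6·3)=7/142, b=Δ1−h1·(2M1+M2)/6=-251/71
seg 2: a=-4, c=M2/2=81/71, d=(M3−M2)/(6·2)=-27/142, b=Δ2−h2·(2M2+M3)/6=281/142
t_q=1/4 → seg 0, τ=1/4; S=3+-601/142·τ+0·τ²+33/142·τ³=17681/9088

  seg 0: a=3 b=-601/142 c=0 d=33/142
  seg 1: a=-1 b=-251/71 c=99/142 d=7/142
  seg 2: a=-4 b=281/142 c=81/71 d=-27/142
S(1/4) = 17681/9088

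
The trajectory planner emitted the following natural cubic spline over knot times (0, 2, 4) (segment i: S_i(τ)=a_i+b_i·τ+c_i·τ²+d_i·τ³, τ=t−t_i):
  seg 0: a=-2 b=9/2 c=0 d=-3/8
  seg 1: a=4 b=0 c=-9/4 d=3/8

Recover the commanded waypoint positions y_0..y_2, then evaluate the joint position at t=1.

y_0=-2 y_1=4 y_2=-2
S(1) = 17/8

y_0 = S_0(0) = a_0 = -2
y_1 = S_1(0) = a_1 = 4
y_2 = S_1(2) = -2
t_q=1 is in segment 0 (τ=1); S_0(τ)=17/8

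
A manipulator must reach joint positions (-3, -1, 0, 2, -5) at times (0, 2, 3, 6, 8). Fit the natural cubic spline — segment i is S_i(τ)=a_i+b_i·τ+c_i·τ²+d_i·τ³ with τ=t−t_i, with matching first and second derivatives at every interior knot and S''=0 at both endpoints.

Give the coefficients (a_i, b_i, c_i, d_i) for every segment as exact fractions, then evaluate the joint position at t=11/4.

Δ: Δ0=1, Δ1=1, Δ2=2/3, Δ3=-7/2
row 1: diag=6, rhs=0; c'=1/6, d'=0
row 2: denom=8−1·1/6=47/6; d'=(-2−1·0)/(47/6)=-12/47
row 3: denom=10−3·18/47=416/47; d'=(-25−3·-12/47)/(416/47)=-1139/416
back: M3=-1139/416
back: M2=-12/47−18/47·-1139/416=165/208
back: M1=0−1/6·165/208=-55/416
M: M0=0, M1=-55/416, M2=165/208, M3=-1139/416, M4=0
seg 0: a=-3, c=M0/2=0, d=(M1−M0)/(6·2)=-55/4992, b=Δ0−h0·(2M0+M1)/6=1303/1248
seg 1: a=-1, c=M1/2=-55/832, d=(M2−M1)/(6·1)=385/2496, b=Δ1−h1·(2M1+M2)/6=569/624
seg 2: a=0, c=M2/2=165/416, d=(M3−M2)/(6·3)=-113/576, b=Δ2−h2·(2M2+M3)/6=3101/2496
seg 3: a=2, c=M3/2=-1139/832, d=(M4−M3)/(6·2)=1139/4992, b=Δ3−h3·(2M3+M4)/6=-1045/624
t_q=11/4 → seg 1, τ=3/4; S=-1+569/624·τ+-55/832·τ²+385/2496·τ³=-15347/53248

  seg 0: a=-3 b=1303/1248 c=0 d=-55/4992
  seg 1: a=-1 b=569/624 c=-55/832 d=385/2496
  seg 2: a=0 b=3101/2496 c=165/416 d=-113/576
  seg 3: a=2 b=-1045/624 c=-1139/832 d=1139/4992
S(11/4) = -15347/53248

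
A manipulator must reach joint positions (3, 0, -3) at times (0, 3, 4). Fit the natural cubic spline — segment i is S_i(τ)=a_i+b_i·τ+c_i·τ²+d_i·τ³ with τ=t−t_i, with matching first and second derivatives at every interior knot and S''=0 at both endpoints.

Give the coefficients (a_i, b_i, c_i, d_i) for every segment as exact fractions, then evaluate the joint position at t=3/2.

  seg 0: a=3 b=-1/4 c=0 d=-1/12
  seg 1: a=0 b=-5/2 c=-3/4 d=1/4
S(3/2) = 75/32

Δ: Δ0=-1, Δ1=-3
row 1: diag=8, rhs=-12; c'=1/8, d'=-3/2
back: M1=-3/2
M: M0=0, M1=-3/2, M2=0
seg 0: a=3, c=M0/2=0, d=(M1−M0)/(6·3)=-1/12, b=Δ0−h0·(2M0+M1)/6=-1/4
seg 1: a=0, c=M1/2=-3/4, d=(M2−M1)/(6·1)=1/4, b=Δ1−h1·(2M1+M2)/6=-5/2
t_q=3/2 → seg 0, τ=3/2; S=3+-1/4·τ+0·τ²+-1/12·τ³=75/32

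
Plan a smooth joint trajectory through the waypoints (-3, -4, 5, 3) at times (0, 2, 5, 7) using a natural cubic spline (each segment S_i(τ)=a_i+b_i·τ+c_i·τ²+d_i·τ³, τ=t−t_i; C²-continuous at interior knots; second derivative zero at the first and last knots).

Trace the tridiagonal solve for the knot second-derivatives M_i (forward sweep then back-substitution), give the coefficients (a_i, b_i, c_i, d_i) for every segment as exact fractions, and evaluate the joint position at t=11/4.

  seg 0: a=-3 b=-279/182 c=0 d=47/182
  seg 1: a=-4 b=285/182 c=141/91 d=-5/14
  seg 2: a=5 b=111/91 c=-303/182 d=101/364
S(11/4) = -24515/11648

Δ: Δ0=-1/2, Δ1=3, Δ2=-1
row 1: diag=10, rhs=21; c'=3/10, d'=21/10
row 2: denom=10−3·3/10=91/10; d'=(-24−3·21/10)/(91/10)=-303/91
back: M2=-303/91
back: M1=21/10−3/10·-303/91=282/91
M: M0=0, M1=282/91, M2=-303/91, M3=0
seg 0: a=-3, c=M0/2=0, d=(M1−M0)/(6·2)=47/182, b=Δ0−h0·(2M0+M1)/6=-279/182
seg 1: a=-4, c=M1/2=141/91, d=(M2−M1)/(6·3)=-5/14, b=Δ1−h1·(2M1+M2)/6=285/182
seg 2: a=5, c=M2/2=-303/182, d=(M3−M2)/(6·2)=101/364, b=Δ2−h2·(2M2+M3)/6=111/91
t_q=11/4 → seg 1, τ=3/4; S=-4+285/182·τ+141/91·τ²+-5/14·τ³=-24515/11648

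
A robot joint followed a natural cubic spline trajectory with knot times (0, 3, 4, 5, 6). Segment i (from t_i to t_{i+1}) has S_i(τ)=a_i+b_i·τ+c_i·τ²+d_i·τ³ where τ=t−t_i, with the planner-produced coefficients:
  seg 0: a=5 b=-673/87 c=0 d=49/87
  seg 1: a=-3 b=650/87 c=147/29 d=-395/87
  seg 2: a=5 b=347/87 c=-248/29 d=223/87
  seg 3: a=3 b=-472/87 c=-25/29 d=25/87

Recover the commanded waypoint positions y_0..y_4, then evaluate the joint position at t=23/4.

y_0 = S_0(0) = a_0 = 5
y_1 = S_1(0) = a_1 = -3
y_2 = S_2(0) = a_2 = 5
y_3 = S_3(0) = a_3 = 3
y_4 = S_3(1) = -3
t_q=23/4 is in segment 3 (τ=3/4); S_3(τ)=-2659/1856

y_0=5 y_1=-3 y_2=5 y_3=3 y_4=-3
S(23/4) = -2659/1856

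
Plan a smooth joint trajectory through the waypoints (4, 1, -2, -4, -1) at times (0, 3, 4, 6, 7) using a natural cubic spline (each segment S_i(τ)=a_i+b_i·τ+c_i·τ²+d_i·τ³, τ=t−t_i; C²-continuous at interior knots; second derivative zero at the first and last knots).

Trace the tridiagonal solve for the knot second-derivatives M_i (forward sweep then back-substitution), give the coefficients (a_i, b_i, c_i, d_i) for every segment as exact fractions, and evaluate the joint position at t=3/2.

  seg 0: a=4 b=-23/125 c=0 d=-34/375
  seg 1: a=1 b=-329/125 c=-102/125 d=56/125
  seg 2: a=-2 b=-73/25 c=66/125 d=27/125
  seg 3: a=-4 b=223/125 c=228/125 d=-76/125
S(3/2) = 1709/500

Δ: Δ0=-1, Δ1=-3, Δ2=-1, Δ3=3
row 1: diag=8, rhs=-12; c'=1/8, d'=-3/2
row 2: denom=6−1·1/8=47/8; d'=(12−1·-3/2)/(47/8)=108/47
row 3: denom=6−2·16/47=250/47; d'=(24−2·108/47)/(250/47)=456/125
back: M3=456/125
back: M2=108/47−16/47·456/125=132/125
back: M1=-3/2−1/8·132/125=-204/125
M: M0=0, M1=-204/125, M2=132/125, M3=456/125, M4=0
seg 0: a=4, c=M0/2=0, d=(M1−M0)/(6·3)=-34/375, b=Δ0−h0·(2M0+M1)/6=-23/125
seg 1: a=1, c=M1/2=-102/125, d=(M2−M1)/(6·1)=56/125, b=Δ1−h1·(2M1+M2)/6=-329/125
seg 2: a=-2, c=M2/2=66/125, d=(M3−M2)/(6·2)=27/125, b=Δ2−h2·(2M2+M3)/6=-73/25
seg 3: a=-4, c=M3/2=228/125, d=(M4−M3)/(6·1)=-76/125, b=Δ3−h3·(2M3+M4)/6=223/125
t_q=3/2 → seg 0, τ=3/2; S=4+-23/125·τ+0·τ²+-34/375·τ³=1709/500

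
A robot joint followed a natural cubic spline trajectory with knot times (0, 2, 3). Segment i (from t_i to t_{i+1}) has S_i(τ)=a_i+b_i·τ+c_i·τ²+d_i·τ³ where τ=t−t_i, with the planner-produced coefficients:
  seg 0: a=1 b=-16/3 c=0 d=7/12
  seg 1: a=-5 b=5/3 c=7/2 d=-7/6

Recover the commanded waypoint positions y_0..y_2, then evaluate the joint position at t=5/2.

y_0=1 y_1=-5 y_2=-1
S(5/2) = -55/16

y_0 = S_0(0) = a_0 = 1
y_1 = S_1(0) = a_1 = -5
y_2 = S_1(1) = -1
t_q=5/2 is in segment 1 (τ=1/2); S_1(τ)=-55/16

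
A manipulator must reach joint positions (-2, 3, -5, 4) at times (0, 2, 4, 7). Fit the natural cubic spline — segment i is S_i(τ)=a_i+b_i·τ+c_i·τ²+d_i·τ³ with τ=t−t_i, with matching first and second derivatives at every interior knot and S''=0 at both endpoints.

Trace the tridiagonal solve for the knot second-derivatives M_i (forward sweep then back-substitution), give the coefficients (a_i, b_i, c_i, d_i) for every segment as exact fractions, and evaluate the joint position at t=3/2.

Δ: Δ0=5/2, Δ1=-4, Δ2=3
row 1: diag=8, rhs=-39; c'=1/4, d'=-39/8
row 2: denom=10−2·1/4=19/2; d'=(42−2·-39/8)/(19/2)=207/38
back: M2=207/38
back: M1=-39/8−1/4·207/38=-237/38
M: M0=0, M1=-237/38, M2=207/38, M3=0
seg 0: a=-2, c=M0/2=0, d=(M1−M0)/(6·2)=-79/152, b=Δ0−h0·(2M0+M1)/6=87/19
seg 1: a=3, c=M1/2=-237/76, d=(M2−M1)/(6·2)=37/38, b=Δ1−h1·(2M1+M2)/6=-63/38
seg 2: a=-5, c=M2/2=207/76, d=(M3−M2)/(6·3)=-23/76, b=Δ2−h2·(2M2+M3)/6=-93/38
t_q=3/2 → seg 0, τ=3/2; S=-2+87/19·τ+0·τ²+-79/152·τ³=3787/1216

  seg 0: a=-2 b=87/19 c=0 d=-79/152
  seg 1: a=3 b=-63/38 c=-237/76 d=37/38
  seg 2: a=-5 b=-93/38 c=207/76 d=-23/76
S(3/2) = 3787/1216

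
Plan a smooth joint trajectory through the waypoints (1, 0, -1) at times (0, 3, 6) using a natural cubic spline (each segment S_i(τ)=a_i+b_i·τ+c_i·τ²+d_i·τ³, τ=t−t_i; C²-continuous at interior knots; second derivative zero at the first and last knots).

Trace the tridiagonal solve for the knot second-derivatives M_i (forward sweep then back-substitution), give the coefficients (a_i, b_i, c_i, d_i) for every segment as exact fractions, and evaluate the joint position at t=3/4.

  seg 0: a=1 b=-1/3 c=0 d=0
  seg 1: a=0 b=-1/3 c=0 d=0
S(3/4) = 3/4

Δ: Δ0=-1/3, Δ1=-1/3
row 1: diag=12, rhs=0; c'=1/4, d'=0
back: M1=0
M: M0=0, M1=0, M2=0
seg 0: a=1, c=M0/2=0, d=(M1−M0)/(6·3)=0, b=Δ0−h0·(2M0+M1)/6=-1/3
seg 1: a=0, c=M1/2=0, d=(M2−M1)/(6·3)=0, b=Δ1−h1·(2M1+M2)/6=-1/3
t_q=3/4 → seg 0, τ=3/4; S=1+-1/3·τ+0·τ²+0·τ³=3/4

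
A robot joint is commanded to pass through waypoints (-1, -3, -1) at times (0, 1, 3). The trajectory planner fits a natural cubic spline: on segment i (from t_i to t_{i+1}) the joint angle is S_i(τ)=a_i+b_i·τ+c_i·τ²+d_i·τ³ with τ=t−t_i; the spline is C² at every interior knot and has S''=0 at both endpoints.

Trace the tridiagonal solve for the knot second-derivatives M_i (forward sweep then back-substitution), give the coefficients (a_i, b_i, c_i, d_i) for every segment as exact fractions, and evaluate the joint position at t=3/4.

Δ: Δ0=-2, Δ1=1
row 1: diag=6, rhs=18; c'=1/3, d'=3
back: M1=3
M: M0=0, M1=3, M2=0
seg 0: a=-1, c=M0/2=0, d=(M1−M0)/(6·1)=1/2, b=Δ0−h0·(2M0+M1)/6=-5/2
seg 1: a=-3, c=M1/2=3/2, d=(M2−M1)/(6·2)=-1/4, b=Δ1−h1·(2M1+M2)/6=-1
t_q=3/4 → seg 0, τ=3/4; S=-1+-5/2·τ+0·τ²+1/2·τ³=-341/128

  seg 0: a=-1 b=-5/2 c=0 d=1/2
  seg 1: a=-3 b=-1 c=3/2 d=-1/4
S(3/4) = -341/128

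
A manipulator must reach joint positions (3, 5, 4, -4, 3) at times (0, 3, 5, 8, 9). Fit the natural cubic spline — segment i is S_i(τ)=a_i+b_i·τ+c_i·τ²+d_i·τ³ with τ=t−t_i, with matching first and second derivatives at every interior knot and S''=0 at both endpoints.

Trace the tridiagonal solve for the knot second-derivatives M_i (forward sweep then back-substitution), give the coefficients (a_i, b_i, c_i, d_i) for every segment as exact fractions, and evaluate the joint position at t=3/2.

  seg 0: a=3 b=845/1356 c=0 d=59/12204
  seg 1: a=5 b=511/678 c=59/1356 d=-303/904
  seg 2: a=4 b=-1049/339 c=-667/339 d=2146/3051
  seg 3: a=-4 b=1387/339 c=493/113 d=-493/339
S(3/2) = 14287/3616

Δ: Δ0=2/3, Δ1=-1/2, Δ2=-8/3, Δ3=7
row 1: diag=10, rhs=-7; c'=1/5, d'=-7/10
row 2: denom=10−2·1/5=48/5; d'=(-13−2·-7/10)/(48/5)=-29/24
row 3: denom=8−3·5/16=113/16; d'=(58−3·-29/24)/(113/16)=986/113
back: M3=986/113
back: M2=-29/24−5/16·986/113=-1334/339
back: M1=-7/10−1/5·-1334/339=59/678
M: M0=0, M1=59/678, M2=-1334/339, M3=986/113, M4=0
seg 0: a=3, c=M0/2=0, d=(M1−M0)/(6·3)=59/12204, b=Δ0−h0·(2M0+M1)/6=845/1356
seg 1: a=5, c=M1/2=59/1356, d=(M2−M1)/(6·2)=-303/904, b=Δ1−h1·(2M1+M2)/6=511/678
seg 2: a=4, c=M2/2=-667/339, d=(M3−M2)/(6·3)=2146/3051, b=Δ2−h2·(2M2+M3)/6=-1049/339
seg 3: a=-4, c=M3/2=493/113, d=(M4−M3)/(6·1)=-493/339, b=Δ3−h3·(2M3+M4)/6=1387/339
t_q=3/2 → seg 0, τ=3/2; S=3+845/1356·τ+0·τ²+59/12204·τ³=14287/3616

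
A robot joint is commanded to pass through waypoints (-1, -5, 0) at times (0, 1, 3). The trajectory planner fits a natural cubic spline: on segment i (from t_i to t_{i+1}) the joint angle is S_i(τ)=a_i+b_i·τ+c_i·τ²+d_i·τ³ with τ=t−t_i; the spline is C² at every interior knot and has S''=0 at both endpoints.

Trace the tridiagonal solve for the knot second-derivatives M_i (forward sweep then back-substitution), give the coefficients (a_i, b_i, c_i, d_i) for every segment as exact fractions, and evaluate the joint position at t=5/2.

Δ: Δ0=-4, Δ1=5/2
row 1: diag=6, rhs=39; c'=1/3, d'=13/2
back: M1=13/2
M: M0=0, M1=13/2, M2=0
seg 0: a=-1, c=M0/2=0, d=(M1−M0)/(6·1)=13/12, b=Δ0−h0·(2M0+M1)/6=-61/12
seg 1: a=-5, c=M1/2=13/4, d=(M2−M1)/(6·2)=-13/24, b=Δ1−h1·(2M1+M2)/6=-11/6
t_q=5/2 → seg 1, τ=3/2; S=-5+-11/6·τ+13/4·τ²+-13/24·τ³=-145/64

  seg 0: a=-1 b=-61/12 c=0 d=13/12
  seg 1: a=-5 b=-11/6 c=13/4 d=-13/24
S(5/2) = -145/64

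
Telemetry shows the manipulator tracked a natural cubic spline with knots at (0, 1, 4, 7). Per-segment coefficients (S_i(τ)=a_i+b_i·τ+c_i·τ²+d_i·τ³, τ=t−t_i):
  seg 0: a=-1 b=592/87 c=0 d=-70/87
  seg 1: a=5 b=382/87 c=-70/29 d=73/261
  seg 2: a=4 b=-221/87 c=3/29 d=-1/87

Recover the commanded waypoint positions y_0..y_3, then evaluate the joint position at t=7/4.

y_0=-1 y_1=5 y_2=4 y_3=-3
S(7/4) = 13091/1856

y_0 = S_0(0) = a_0 = -1
y_1 = S_1(0) = a_1 = 5
y_2 = S_2(0) = a_2 = 4
y_3 = S_2(3) = -3
t_q=7/4 is in segment 1 (τ=3/4); S_1(τ)=13091/1856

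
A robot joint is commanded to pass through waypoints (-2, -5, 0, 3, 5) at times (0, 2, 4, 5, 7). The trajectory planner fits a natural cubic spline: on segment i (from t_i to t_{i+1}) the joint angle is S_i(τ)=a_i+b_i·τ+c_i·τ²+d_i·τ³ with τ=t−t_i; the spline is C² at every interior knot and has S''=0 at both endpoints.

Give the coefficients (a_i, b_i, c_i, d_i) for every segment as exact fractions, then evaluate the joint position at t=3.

  seg 0: a=-2 b=-161/64 c=0 d=65/256
  seg 1: a=-5 b=17/32 c=195/128 d=-69/256
  seg 2: a=0 b=217/64 c=-3/32 d=-19/64
  seg 3: a=3 b=37/16 c=-63/64 d=21/128
S(3) = -823/256

Δ: Δ0=-3/2, Δ1=5/2, Δ2=3, Δ3=1
row 1: diag=8, rhs=24; c'=1/4, d'=3
row 2: denom=6−2·1/4=11/2; d'=(3−2·3)/(11/2)=-6/11
row 3: denom=6−1·2/11=64/11; d'=(-12−1·-6/11)/(64/11)=-63/32
back: M3=-63/32
back: M2=-6/11−2/11·-63/32=-3/16
back: M1=3−1/4·-3/16=195/64
M: M0=0, M1=195/64, M2=-3/16, M3=-63/32, M4=0
seg 0: a=-2, c=M0/2=0, d=(M1−M0)/(6·2)=65/256, b=Δ0−h0·(2M0+M1)/6=-161/64
seg 1: a=-5, c=M1/2=195/128, d=(M2−M1)/(6·2)=-69/256, b=Δ1−h1·(2M1+M2)/6=17/32
seg 2: a=0, c=M2/2=-3/32, d=(M3−M2)/(6·1)=-19/64, b=Δ2−h2·(2M2+M3)/6=217/64
seg 3: a=3, c=M3/2=-63/64, d=(M4−M3)/(6·2)=21/128, b=Δ3−h3·(2M3+M4)/6=37/16
t_q=3 → seg 1, τ=1; S=-5+17/32·τ+195/128·τ²+-69/256·τ³=-823/256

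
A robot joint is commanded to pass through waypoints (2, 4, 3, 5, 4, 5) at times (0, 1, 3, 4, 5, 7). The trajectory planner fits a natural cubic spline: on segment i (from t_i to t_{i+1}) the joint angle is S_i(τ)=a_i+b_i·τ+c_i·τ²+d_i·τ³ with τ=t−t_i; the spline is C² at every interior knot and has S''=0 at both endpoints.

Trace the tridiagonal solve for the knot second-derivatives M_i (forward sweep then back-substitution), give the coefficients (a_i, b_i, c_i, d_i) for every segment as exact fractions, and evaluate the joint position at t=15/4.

Δ: Δ0=2, Δ1=-1/2, Δ2=2, Δ3=-1, Δ4=1/2
row 1: diag=6, rhs=-15; c'=1/3, d'=-5/2
row 2: denom=6−2·1/3=16/3; d'=(15−2·-5/2)/(16/3)=15/4
row 3: denom=4−1·3/16=61/16; d'=(-18−1·15/4)/(61/16)=-348/61
row 4: denom=6−1·16/61=350/61; d'=(9−1·-348/61)/(350/61)=897/350
back: M4=897/350
back: M3=-348/61−16/61·897/350=-1116/175
back: M2=15/4−3/16·-1116/175=1731/350
back: M1=-5/2−1/3·1731/350=-726/175
M: M0=0, M1=-726/175, M2=1731/350, M3=-1116/175, M4=897/350, M5=0
seg 0: a=2, c=M0/2=0, d=(M1−M0)/(6·1)=-121/175, b=Δ0−h0·(2M0+M1)/6=471/175
seg 1: a=4, c=M1/2=-363/175, d=(M2−M1)/(6·2)=1061/1400, b=Δ1−h1·(2M1+M2)/6=108/175
seg 2: a=3, c=M2/2=1731/700, d=(M3−M2)/(6·1)=-1321/700, b=Δ2−h2·(2M2+M3)/6=99/70
seg 3: a=5, c=M3/2=-558/175, d=(M4−M3)/(6·1)=149/100, b=Δ3−h3·(2M3+M4)/6=489/700
seg 4: a=4, c=M4/2=897/700, d=(M5−M4)/(6·2)=-299/1400, b=Δ4−h4·(2M4+M5)/6=-423/350
t_q=15/4 → seg 2, τ=3/4; S=3+99/70·τ+1731/700·τ²+-1321/700·τ³=208569/44800

  seg 0: a=2 b=471/175 c=0 d=-121/175
  seg 1: a=4 b=108/175 c=-363/175 d=1061/1400
  seg 2: a=3 b=99/70 c=1731/700 d=-1321/700
  seg 3: a=5 b=489/700 c=-558/175 d=149/100
  seg 4: a=4 b=-423/350 c=897/700 d=-299/1400
S(15/4) = 208569/44800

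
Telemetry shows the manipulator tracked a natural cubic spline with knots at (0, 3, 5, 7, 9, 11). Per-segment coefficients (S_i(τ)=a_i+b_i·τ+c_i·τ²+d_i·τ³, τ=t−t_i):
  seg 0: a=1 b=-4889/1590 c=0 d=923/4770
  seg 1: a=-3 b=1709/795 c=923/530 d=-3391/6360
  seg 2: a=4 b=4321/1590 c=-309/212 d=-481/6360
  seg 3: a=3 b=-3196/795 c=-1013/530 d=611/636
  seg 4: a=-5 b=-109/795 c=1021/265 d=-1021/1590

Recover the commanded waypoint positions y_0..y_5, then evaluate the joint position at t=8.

y_0=1 y_1=-3 y_2=4 y_3=3 y_4=-5 y_5=5
S(8) = -2089/1060

y_0 = S_0(0) = a_0 = 1
y_1 = S_1(0) = a_1 = -3
y_2 = S_2(0) = a_2 = 4
y_3 = S_3(0) = a_3 = 3
y_4 = S_4(0) = a_4 = -5
y_5 = S_4(2) = 5
t_q=8 is in segment 3 (τ=1); S_3(τ)=-2089/1060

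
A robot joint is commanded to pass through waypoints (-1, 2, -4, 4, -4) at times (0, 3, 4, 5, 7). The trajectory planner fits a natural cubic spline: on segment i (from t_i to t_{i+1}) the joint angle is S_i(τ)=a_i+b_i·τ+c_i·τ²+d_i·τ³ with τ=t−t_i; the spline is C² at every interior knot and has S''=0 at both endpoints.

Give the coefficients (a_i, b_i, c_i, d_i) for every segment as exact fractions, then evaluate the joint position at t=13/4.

  seg 0: a=-1 b=949/178 c=0 d=-257/534
  seg 1: a=2 b=-682/89 c=-771/178 d=1067/178
  seg 2: a=-4 b=295/178 c=1215/89 d=-1301/178
  seg 3: a=4 b=626/89 c=-1473/178 d=491/356
S(13/4) = -1057/11392

Δ: Δ0=1, Δ1=-6, Δ2=8, Δ3=-4
row 1: diag=8, rhs=-42; c'=1/8, d'=-21/4
row 2: denom=4−1·1/8=31/8; d'=(84−1·-21/4)/(31/8)=714/31
row 3: denom=6−1·8/31=178/31; d'=(-72−1·714/31)/(178/31)=-1473/89
back: M3=-1473/89
back: M2=714/31−8/31·-1473/89=2430/89
back: M1=-21/4−1/8·2430/89=-771/89
M: M0=0, M1=-771/89, M2=2430/89, M3=-1473/89, M4=0
seg 0: a=-1, c=M0/2=0, d=(M1−M0)/(6·3)=-257/534, b=Δ0−h0·(2M0+M1)/6=949/178
seg 1: a=2, c=M1/2=-771/178, d=(M2−M1)/(6·1)=1067/178, b=Δ1−h1·(2M1+M2)/6=-682/89
seg 2: a=-4, c=M2/2=1215/89, d=(M3−M2)/(6·1)=-1301/178, b=Δ2−h2·(2M2+M3)/6=295/178
seg 3: a=4, c=M3/2=-1473/178, d=(M4−M3)/(6·2)=491/356, b=Δ3−h3·(2M3+M4)/6=626/89
t_q=13/4 → seg 1, τ=1/4; S=2+-682/89·τ+-771/178·τ²+1067/178·τ³=-1057/11392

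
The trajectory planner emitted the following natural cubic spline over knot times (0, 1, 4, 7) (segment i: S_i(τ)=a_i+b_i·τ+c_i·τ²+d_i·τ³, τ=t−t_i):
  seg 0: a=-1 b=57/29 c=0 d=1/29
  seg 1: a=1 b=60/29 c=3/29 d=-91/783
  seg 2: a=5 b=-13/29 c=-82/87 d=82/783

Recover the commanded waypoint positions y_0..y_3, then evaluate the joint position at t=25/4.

y_0=-1 y_1=1 y_2=5 y_3=-2
S(25/4) = 383/928

y_0 = S_0(0) = a_0 = -1
y_1 = S_1(0) = a_1 = 1
y_2 = S_2(0) = a_2 = 5
y_3 = S_2(3) = -2
t_q=25/4 is in segment 2 (τ=9/4); S_2(τ)=383/928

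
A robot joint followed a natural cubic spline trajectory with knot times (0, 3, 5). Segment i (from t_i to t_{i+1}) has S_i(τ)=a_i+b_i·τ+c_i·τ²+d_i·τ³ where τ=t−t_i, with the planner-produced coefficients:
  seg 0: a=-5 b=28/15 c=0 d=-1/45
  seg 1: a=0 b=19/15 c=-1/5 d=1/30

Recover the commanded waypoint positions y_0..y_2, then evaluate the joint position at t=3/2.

y_0 = S_0(0) = a_0 = -5
y_1 = S_1(0) = a_1 = 0
y_2 = S_1(2) = 2
t_q=3/2 is in segment 0 (τ=3/2); S_0(τ)=-91/40

y_0=-5 y_1=0 y_2=2
S(3/2) = -91/40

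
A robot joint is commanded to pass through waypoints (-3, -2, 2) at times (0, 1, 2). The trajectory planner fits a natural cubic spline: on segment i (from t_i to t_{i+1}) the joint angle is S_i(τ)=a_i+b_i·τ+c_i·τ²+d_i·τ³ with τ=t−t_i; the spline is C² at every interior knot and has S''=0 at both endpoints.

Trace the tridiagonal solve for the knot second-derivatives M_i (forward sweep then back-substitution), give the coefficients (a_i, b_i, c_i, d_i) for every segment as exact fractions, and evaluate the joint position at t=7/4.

  seg 0: a=-3 b=1/4 c=0 d=3/4
  seg 1: a=-2 b=5/2 c=9/4 d=-3/4
S(7/4) = 211/256

Δ: Δ0=1, Δ1=4
row 1: diag=4, rhs=18; c'=1/4, d'=9/2
back: M1=9/2
M: M0=0, M1=9/2, M2=0
seg 0: a=-3, c=M0/2=0, d=(M1−M0)/(6·1)=3/4, b=Δ0−h0·(2M0+M1)/6=1/4
seg 1: a=-2, c=M1/2=9/4, d=(M2−M1)/(6·1)=-3/4, b=Δ1−h1·(2M1+M2)/6=5/2
t_q=7/4 → seg 1, τ=3/4; S=-2+5/2·τ+9/4·τ²+-3/4·τ³=211/256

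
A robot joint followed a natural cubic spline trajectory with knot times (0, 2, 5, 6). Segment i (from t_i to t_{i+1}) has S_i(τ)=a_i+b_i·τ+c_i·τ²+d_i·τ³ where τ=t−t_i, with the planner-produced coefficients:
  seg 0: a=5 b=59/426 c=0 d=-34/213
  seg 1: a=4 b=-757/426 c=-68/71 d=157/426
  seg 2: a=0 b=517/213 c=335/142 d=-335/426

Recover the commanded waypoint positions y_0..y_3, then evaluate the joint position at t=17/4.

y_0=5 y_1=4 y_2=0 y_3=4
S(17/4) = -5897/9088

y_0 = S_0(0) = a_0 = 5
y_1 = S_1(0) = a_1 = 4
y_2 = S_2(0) = a_2 = 0
y_3 = S_2(1) = 4
t_q=17/4 is in segment 1 (τ=9/4); S_1(τ)=-5897/9088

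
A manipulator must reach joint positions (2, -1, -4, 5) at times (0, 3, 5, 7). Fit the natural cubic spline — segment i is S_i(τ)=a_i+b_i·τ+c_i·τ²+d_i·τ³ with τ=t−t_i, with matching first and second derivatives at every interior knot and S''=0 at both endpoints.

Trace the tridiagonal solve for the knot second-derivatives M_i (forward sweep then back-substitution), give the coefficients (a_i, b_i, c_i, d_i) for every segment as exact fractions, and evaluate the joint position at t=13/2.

Δ: Δ0=-1, Δ1=-3/2, Δ2=9/2
row 1: diag=10, rhs=-3; c'=1/5, d'=-3/10
row 2: denom=8−2·1/5=38/5; d'=(36−2·-3/10)/(38/5)=183/38
back: M2=183/38
back: M1=-3/10−1/5·183/38=-24/19
M: M0=0, M1=-24/19, M2=183/38, M3=0
seg 0: a=2, c=M0/2=0, d=(M1−M0)/(6·3)=-4/57, b=Δ0−h0·(2M0+M1)/6=-7/19
seg 1: a=-1, c=M1/2=-12/19, d=(M2−M1)/(6·2)=77/152, b=Δ1−h1·(2M1+M2)/6=-43/19
seg 2: a=-4, c=M2/2=183/76, d=(M3−M2)/(6·2)=-61/152, b=Δ2−h2·(2M2+M3)/6=49/38
t_q=13/2 → seg 2, τ=3/2; S=-4+49/38·τ+183/76·τ²+-61/152·τ³=2429/1216

  seg 0: a=2 b=-7/19 c=0 d=-4/57
  seg 1: a=-1 b=-43/19 c=-12/19 d=77/152
  seg 2: a=-4 b=49/38 c=183/76 d=-61/152
S(13/2) = 2429/1216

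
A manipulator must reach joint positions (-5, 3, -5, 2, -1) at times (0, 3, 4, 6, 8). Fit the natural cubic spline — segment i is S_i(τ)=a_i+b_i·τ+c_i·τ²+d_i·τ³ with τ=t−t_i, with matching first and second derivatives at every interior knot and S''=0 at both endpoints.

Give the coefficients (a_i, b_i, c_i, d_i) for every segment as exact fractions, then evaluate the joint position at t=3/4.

  seg 0: a=-5 b=3947/516 c=0 d=-857/1548
  seg 1: a=3 b=-1883/258 c=-857/172 d=2209/516
  seg 2: a=-5 b=-2281/516 c=338/43 d=-4025/2064
  seg 3: a=2 b=467/129 c=-1321/344 d=1321/2064
S(3/4) = 5541/11008

Δ: Δ0=8/3, Δ1=-8, Δ2=7/2, Δ3=-3/2
row 1: diag=8, rhs=-64; c'=1/8, d'=-8
row 2: denom=6−1·1/8=47/8; d'=(69−1·-8)/(47/8)=616/47
row 3: denom=8−2·16/47=344/47; d'=(-30−2·616/47)/(344/47)=-1321/172
back: M3=-1321/172
back: M2=616/47−16/47·-1321/172=676/43
back: M1=-8−1/8·676/43=-857/86
M: M0=0, M1=-857/86, M2=676/43, M3=-1321/172, M4=0
seg 0: a=-5, c=M0/2=0, d=(M1−M0)/(6·3)=-857/1548, b=Δ0−h0·(2M0+M1)/6=3947/516
seg 1: a=3, c=M1/2=-857/172, d=(M2−M1)/(6·1)=2209/516, b=Δ1−h1·(2M1+M2)/6=-1883/258
seg 2: a=-5, c=M2/2=338/43, d=(M3−M2)/(6·2)=-4025/2064, b=Δ2−h2·(2M2+M3)/6=-2281/516
seg 3: a=2, c=M3/2=-1321/344, d=(M4−M3)/(6·2)=1321/2064, b=Δ3−h3·(2M3+M4)/6=467/129
t_q=3/4 → seg 0, τ=3/4; S=-5+3947/516·τ+0·τ²+-857/1548·τ³=5541/11008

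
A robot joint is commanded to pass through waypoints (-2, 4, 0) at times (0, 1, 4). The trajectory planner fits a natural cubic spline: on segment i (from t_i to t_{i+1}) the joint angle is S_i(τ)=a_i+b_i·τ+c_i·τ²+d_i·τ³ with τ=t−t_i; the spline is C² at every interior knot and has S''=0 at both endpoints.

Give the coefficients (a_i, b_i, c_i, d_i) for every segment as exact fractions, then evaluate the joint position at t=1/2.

Δ: Δ0=6, Δ1=-4/3
row 1: diag=8, rhs=-44; c'=3/8, d'=-11/2
back: M1=-11/2
M: M0=0, M1=-11/2, M2=0
seg 0: a=-2, c=M0/2=0, d=(M1−M0)/(6·1)=-11/12, b=Δ0−h0·(2M0+M1)/6=83/12
seg 1: a=4, c=M1/2=-11/4, d=(M2−M1)/(6·3)=11/36, b=Δ1−h1·(2M1+M2)/6=25/6
t_q=1/2 → seg 0, τ=1/2; S=-2+83/12·τ+0·τ²+-11/12·τ³=43/32

  seg 0: a=-2 b=83/12 c=0 d=-11/12
  seg 1: a=4 b=25/6 c=-11/4 d=11/36
S(1/2) = 43/32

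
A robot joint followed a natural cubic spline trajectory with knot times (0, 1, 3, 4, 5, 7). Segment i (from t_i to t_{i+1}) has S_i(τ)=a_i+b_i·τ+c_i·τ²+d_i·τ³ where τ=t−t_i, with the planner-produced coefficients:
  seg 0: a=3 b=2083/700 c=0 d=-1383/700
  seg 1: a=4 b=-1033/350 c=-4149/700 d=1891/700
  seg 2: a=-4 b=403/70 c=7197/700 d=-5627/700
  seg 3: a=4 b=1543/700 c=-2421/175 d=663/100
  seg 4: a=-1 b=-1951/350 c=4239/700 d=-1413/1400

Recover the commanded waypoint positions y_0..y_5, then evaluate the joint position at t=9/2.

y_0=3 y_1=4 y_2=-4 y_3=4 y_4=-1 y_5=4
S(9/2) = 2769/1120

y_0 = S_0(0) = a_0 = 3
y_1 = S_1(0) = a_1 = 4
y_2 = S_2(0) = a_2 = -4
y_3 = S_3(0) = a_3 = 4
y_4 = S_4(0) = a_4 = -1
y_5 = S_4(2) = 4
t_q=9/2 is in segment 3 (τ=1/2); S_3(τ)=2769/1120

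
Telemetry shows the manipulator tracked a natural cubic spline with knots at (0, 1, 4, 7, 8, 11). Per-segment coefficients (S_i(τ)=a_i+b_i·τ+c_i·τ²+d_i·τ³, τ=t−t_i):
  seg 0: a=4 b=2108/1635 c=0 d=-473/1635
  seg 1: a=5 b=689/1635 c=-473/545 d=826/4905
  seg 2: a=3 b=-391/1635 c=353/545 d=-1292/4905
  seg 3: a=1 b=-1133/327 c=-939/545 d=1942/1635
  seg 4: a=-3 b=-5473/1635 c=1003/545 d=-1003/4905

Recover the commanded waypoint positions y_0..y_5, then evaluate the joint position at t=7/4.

y_0=4 y_1=5 y_2=3 y_3=1 y_4=-3 y_5=-2
S(7/4) = 85437/17440

y_0 = S_0(0) = a_0 = 4
y_1 = S_1(0) = a_1 = 5
y_2 = S_2(0) = a_2 = 3
y_3 = S_3(0) = a_3 = 1
y_4 = S_4(0) = a_4 = -3
y_5 = S_4(3) = -2
t_q=7/4 is in segment 1 (τ=3/4); S_1(τ)=85437/17440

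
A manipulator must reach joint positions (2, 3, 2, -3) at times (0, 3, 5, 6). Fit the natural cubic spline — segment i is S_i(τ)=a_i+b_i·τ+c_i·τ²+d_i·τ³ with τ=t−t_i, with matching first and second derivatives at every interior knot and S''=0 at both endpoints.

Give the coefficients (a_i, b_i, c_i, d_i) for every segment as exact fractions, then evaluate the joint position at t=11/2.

  seg 0: a=2 b=5/42 c=0 d=1/42
  seg 1: a=3 b=16/21 c=3/14 d=-71/168
  seg 2: a=2 b=-145/42 c=-65/28 d=65/84
S(11/2) = -47/224

Δ: Δ0=1/3, Δ1=-1/2, Δ2=-5
row 1: diag=10, rhs=-5; c'=1/5, d'=-1/2
row 2: denom=6−2·1/5=28/5; d'=(-27−2·-1/2)/(28/5)=-65/14
back: M2=-65/14
back: M1=-1/2−1/5·-65/14=3/7
M: M0=0, M1=3/7, M2=-65/14, M3=0
seg 0: a=2, c=M0/2=0, d=(M1−M0)/(6·3)=1/42, b=Δ0−h0·(2M0+M1)/6=5/42
seg 1: a=3, c=M1/2=3/14, d=(M2−M1)/(6·2)=-71/168, b=Δ1−h1·(2M1+M2)/6=16/21
seg 2: a=2, c=M2/2=-65/28, d=(M3−M2)/(6·1)=65/84, b=Δ2−h2·(2M2+M3)/6=-145/42
t_q=11/2 → seg 2, τ=1/2; S=2+-145/42·τ+-65/28·τ²+65/84·τ³=-47/224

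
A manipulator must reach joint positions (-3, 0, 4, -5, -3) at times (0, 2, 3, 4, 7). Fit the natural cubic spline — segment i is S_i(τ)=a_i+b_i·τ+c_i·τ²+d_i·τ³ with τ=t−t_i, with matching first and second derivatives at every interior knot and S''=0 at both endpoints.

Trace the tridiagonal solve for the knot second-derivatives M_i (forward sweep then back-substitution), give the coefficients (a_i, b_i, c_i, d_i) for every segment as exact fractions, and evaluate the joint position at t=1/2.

  seg 0: a=-3 b=-173/267 c=0 d=1147/2136
  seg 1: a=0 b=3095/534 c=1147/356 d=-5359/1068
  seg 2: a=4 b=-3005/1068 c=-1053/89 d=6029/1068
  seg 3: a=-5 b=-5095/534 c=1817/356 d=-1817/3204
S(1/2) = -18551/5696

Δ: Δ0=3/2, Δ1=4, Δ2=-9, Δ3=2/3
row 1: diag=6, rhs=15; c'=1/6, d'=5/2
row 2: denom=4−1·1/6=23/6; d'=(-78−1·5/2)/(23/6)=-21
row 3: denom=8−1·6/23=178/23; d'=(58−1·-21)/(178/23)=1817/178
back: M3=1817/178
back: M2=-21−6/23·1817/178=-2106/89
back: M1=5/2−1/6·-2106/89=1147/178
M: M0=0, M1=1147/178, M2=-2106/89, M3=1817/178, M4=0
seg 0: a=-3, c=M0/2=0, d=(M1−M0)/(6·2)=1147/2136, b=Δ0−h0·(2M0+M1)/6=-173/267
seg 1: a=0, c=M1/2=1147/356, d=(M2−M1)/(6·1)=-5359/1068, b=Δ1−h1·(2M1+M2)/6=3095/534
seg 2: a=4, c=M2/2=-1053/89, d=(M3−M2)/(6·1)=6029/1068, b=Δ2−h2·(2M2+M3)/6=-3005/1068
seg 3: a=-5, c=M3/2=1817/356, d=(M4−M3)/(6·3)=-1817/3204, b=Δ3−h3·(2M3+M4)/6=-5095/534
t_q=1/2 → seg 0, τ=1/2; S=-3+-173/267·τ+0·τ²+1147/2136·τ³=-18551/5696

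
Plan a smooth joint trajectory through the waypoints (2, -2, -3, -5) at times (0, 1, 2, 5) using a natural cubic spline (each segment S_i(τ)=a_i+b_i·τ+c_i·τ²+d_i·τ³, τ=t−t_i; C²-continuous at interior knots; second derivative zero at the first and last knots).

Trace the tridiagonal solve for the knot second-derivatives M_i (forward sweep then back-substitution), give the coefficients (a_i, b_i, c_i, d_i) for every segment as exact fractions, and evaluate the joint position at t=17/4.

Δ: Δ0=-4, Δ1=-1, Δ2=-2/3
row 1: diag=4, rhs=18; c'=1/4, d'=9/2
row 2: denom=8−1·1/4=31/4; d'=(2−1·9/2)/(31/4)=-10/31
back: M2=-10/31
back: M1=9/2−1/4·-10/31=142/31
M: M0=0, M1=142/31, M2=-10/31, M3=0
seg 0: a=2, c=M0/2=0, d=(M1−M0)/(6·1)=71/93, b=Δ0−h0·(2M0+M1)/6=-443/93
seg 1: a=-2, c=M1/2=71/31, d=(M2−M1)/(6·1)=-76/93, b=Δ1−h1·(2M1+M2)/6=-230/93
seg 2: a=-3, c=M2/2=-5/31, d=(M3−M2)/(6·3)=5/279, b=Δ2−h2·(2M2+M3)/6=-32/93
t_q=17/4 → seg 2, τ=9/4; S=-3+-32/93·τ+-5/31·τ²+5/279·τ³=-8703/1984

  seg 0: a=2 b=-443/93 c=0 d=71/93
  seg 1: a=-2 b=-230/93 c=71/31 d=-76/93
  seg 2: a=-3 b=-32/93 c=-5/31 d=5/279
S(17/4) = -8703/1984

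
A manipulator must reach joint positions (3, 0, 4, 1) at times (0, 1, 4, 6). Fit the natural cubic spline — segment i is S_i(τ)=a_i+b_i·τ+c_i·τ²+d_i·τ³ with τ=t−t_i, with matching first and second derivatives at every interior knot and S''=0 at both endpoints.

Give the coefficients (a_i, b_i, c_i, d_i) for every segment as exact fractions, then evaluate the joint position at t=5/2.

  seg 0: a=3 b=-1589/426 c=0 d=311/426
  seg 1: a=0 b=-328/213 c=311/142 d=-175/426
  seg 2: a=4 b=217/426 c=-107/71 d=107/426
S(5/2) = 1399/1136

Δ: Δ0=-3, Δ1=4/3, Δ2=-3/2
row 1: diag=8, rhs=26; c'=3/8, d'=13/4
row 2: denom=10−3·3/8=71/8; d'=(-17−3·13/4)/(71/8)=-214/71
back: M2=-214/71
back: M1=13/4−3/8·-214/71=311/71
M: M0=0, M1=311/71, M2=-214/71, M3=0
seg 0: a=3, c=M0/2=0, d=(M1−M0)/(6·1)=311/426, b=Δ0−h0·(2M0+M1)/6=-1589/426
seg 1: a=0, c=M1/2=311/142, d=(M2−M1)/(6·3)=-175/426, b=Δ1−h1·(2M1+M2)/6=-328/213
seg 2: a=4, c=M2/2=-107/71, d=(M3−M2)/(6·2)=107/426, b=Δ2−h2·(2M2+M3)/6=217/426
t_q=5/2 → seg 1, τ=3/2; S=0+-328/213·τ+311/142·τ²+-175/426·τ³=1399/1136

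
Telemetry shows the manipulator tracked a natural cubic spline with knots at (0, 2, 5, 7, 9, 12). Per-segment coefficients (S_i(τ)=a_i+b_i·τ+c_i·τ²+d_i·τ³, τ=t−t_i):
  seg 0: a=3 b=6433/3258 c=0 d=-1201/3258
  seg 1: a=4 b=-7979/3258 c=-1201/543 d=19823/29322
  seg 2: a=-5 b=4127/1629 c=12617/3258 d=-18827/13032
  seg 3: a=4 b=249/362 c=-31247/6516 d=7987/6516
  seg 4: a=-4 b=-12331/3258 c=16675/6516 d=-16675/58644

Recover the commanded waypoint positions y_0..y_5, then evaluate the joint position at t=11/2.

y_0=3 y_1=4 y_2=-5 y_3=4 y_4=-4 y_5=0
S(11/2) = -34123/11584

y_0 = S_0(0) = a_0 = 3
y_1 = S_1(0) = a_1 = 4
y_2 = S_2(0) = a_2 = -5
y_3 = S_3(0) = a_3 = 4
y_4 = S_4(0) = a_4 = -4
y_5 = S_4(3) = 0
t_q=11/2 is in segment 2 (τ=1/2); S_2(τ)=-34123/11584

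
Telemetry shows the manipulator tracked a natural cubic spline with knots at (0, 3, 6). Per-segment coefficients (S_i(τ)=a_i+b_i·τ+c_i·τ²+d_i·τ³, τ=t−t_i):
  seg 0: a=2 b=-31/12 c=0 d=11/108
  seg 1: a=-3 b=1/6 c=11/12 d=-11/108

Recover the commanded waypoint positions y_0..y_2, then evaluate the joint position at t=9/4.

y_0 = S_0(0) = a_0 = 2
y_1 = S_1(0) = a_1 = -3
y_2 = S_1(3) = 3
t_q=9/4 is in segment 0 (τ=9/4); S_0(τ)=-679/256

y_0=2 y_1=-3 y_2=3
S(9/4) = -679/256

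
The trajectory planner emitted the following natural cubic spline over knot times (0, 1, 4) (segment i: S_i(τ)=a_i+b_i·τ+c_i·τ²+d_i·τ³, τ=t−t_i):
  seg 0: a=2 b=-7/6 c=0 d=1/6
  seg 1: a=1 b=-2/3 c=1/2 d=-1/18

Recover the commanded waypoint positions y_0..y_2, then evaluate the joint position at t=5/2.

y_0=2 y_1=1 y_2=2
S(5/2) = 15/16

y_0 = S_0(0) = a_0 = 2
y_1 = S_1(0) = a_1 = 1
y_2 = S_1(3) = 2
t_q=5/2 is in segment 1 (τ=3/2); S_1(τ)=15/16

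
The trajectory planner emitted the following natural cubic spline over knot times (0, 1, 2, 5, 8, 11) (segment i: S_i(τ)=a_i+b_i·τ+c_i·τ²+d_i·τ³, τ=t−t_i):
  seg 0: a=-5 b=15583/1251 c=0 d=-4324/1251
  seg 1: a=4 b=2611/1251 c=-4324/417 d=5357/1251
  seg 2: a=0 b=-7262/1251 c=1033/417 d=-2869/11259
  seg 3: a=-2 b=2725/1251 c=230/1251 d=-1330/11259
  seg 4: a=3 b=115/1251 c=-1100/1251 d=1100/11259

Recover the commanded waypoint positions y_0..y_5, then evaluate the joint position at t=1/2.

y_0=-5 y_1=4 y_2=0 y_3=-2 y_4=3 y_5=-2
S(1/2) = 332/417

y_0 = S_0(0) = a_0 = -5
y_1 = S_1(0) = a_1 = 4
y_2 = S_2(0) = a_2 = 0
y_3 = S_3(0) = a_3 = -2
y_4 = S_4(0) = a_4 = 3
y_5 = S_4(3) = -2
t_q=1/2 is in segment 0 (τ=1/2); S_0(τ)=332/417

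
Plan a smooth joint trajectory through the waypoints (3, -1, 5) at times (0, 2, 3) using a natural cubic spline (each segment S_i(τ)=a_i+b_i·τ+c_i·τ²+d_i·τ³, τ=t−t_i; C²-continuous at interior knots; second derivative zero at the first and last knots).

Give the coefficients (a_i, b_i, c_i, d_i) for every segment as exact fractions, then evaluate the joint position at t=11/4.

  seg 0: a=3 b=-14/3 c=0 d=2/3
  seg 1: a=-1 b=10/3 c=4 d=-4/3
S(11/4) = 51/16

Δ: Δ0=-2, Δ1=6
row 1: diag=6, rhs=48; c'=1/6, d'=8
back: M1=8
M: M0=0, M1=8, M2=0
seg 0: a=3, c=M0/2=0, d=(M1−M0)/(6·2)=2/3, b=Δ0−h0·(2M0+M1)/6=-14/3
seg 1: a=-1, c=M1/2=4, d=(M2−M1)/(6·1)=-4/3, b=Δ1−h1·(2M1+M2)/6=10/3
t_q=11/4 → seg 1, τ=3/4; S=-1+10/3·τ+4·τ²+-4/3·τ³=51/16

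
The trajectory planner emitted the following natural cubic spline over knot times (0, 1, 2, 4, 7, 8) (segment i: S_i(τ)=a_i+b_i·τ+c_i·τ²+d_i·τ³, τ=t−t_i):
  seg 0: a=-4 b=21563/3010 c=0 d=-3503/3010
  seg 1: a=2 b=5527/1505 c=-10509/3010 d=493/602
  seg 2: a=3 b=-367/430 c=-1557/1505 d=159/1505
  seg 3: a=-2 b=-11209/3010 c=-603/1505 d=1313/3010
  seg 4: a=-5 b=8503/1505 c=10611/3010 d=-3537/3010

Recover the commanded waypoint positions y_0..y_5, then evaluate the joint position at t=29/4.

y_0=-4 y_1=2 y_2=3 y_3=-2 y_4=-5 y_5=3
S(29/4) = -93171/27520

y_0 = S_0(0) = a_0 = -4
y_1 = S_1(0) = a_1 = 2
y_2 = S_2(0) = a_2 = 3
y_3 = S_3(0) = a_3 = -2
y_4 = S_4(0) = a_4 = -5
y_5 = S_4(1) = 3
t_q=29/4 is in segment 4 (τ=1/4); S_4(τ)=-93171/27520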